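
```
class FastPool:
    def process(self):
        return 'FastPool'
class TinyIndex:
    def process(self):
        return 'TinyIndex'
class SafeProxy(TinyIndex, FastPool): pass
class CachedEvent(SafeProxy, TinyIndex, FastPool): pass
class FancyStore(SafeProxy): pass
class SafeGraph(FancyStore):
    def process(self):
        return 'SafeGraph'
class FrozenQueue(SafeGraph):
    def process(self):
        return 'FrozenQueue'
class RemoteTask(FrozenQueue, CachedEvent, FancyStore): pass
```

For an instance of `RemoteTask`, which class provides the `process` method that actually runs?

L[RemoteTask] = RemoteTask + merge(L[FrozenQueue], L[CachedEvent], L[FancyStore], [FrozenQueue CachedEvent FancyStore])
  take FrozenQueue:  [FrozenQueue SafeGraph FancyStore SafeProxy TinyIndex FastPool object] + [CachedEvent SafeProxy TinyIndex FastPool object] + [FancyStore SafeProxy TinyIndex FastPool object] + [FrozenQueue CachedEvent FancyStore]
  take SafeGraph:  [SafeGraph FancyStore SafeProxy TinyIndex FastPool object] + [CachedEvent SafeProxy TinyIndex FastPool object] + [FancyStore SafeProxy TinyIndex FastPool object] + [CachedEvent FancyStore]
  take CachedEvent:  [FancyStore SafeProxy TinyIndex FastPool object] + [CachedEvent SafeProxy TinyIndex FastPool object] + [FancyStore SafeProxy TinyIndex FastPool object] + [CachedEvent FancyStore]
  take FancyStore:  [FancyStore SafeProxy TinyIndex FastPool object] + [SafeProxy TinyIndex FastPool object] + [FancyStore SafeProxy TinyIndex FastPool object] + [FancyStore]
  take SafeProxy:  [SafeProxy TinyIndex FastPool object] + [SafeProxy TinyIndex FastPool object] + [SafeProxy TinyIndex FastPool object]
  take TinyIndex:  [TinyIndex FastPool object] + [TinyIndex FastPool object] + [TinyIndex FastPool object]
  take FastPool:  [FastPool object] + [FastPool object] + [FastPool object]
  take object:  [object] + [object] + [object]
MRO: RemoteTask FrozenQueue SafeGraph CachedEvent FancyStore SafeProxy TinyIndex FastPool object
process is defined in: FastPool, FrozenQueue, SafeGraph, TinyIndex. First along the MRO is FrozenQueue.

FrozenQueue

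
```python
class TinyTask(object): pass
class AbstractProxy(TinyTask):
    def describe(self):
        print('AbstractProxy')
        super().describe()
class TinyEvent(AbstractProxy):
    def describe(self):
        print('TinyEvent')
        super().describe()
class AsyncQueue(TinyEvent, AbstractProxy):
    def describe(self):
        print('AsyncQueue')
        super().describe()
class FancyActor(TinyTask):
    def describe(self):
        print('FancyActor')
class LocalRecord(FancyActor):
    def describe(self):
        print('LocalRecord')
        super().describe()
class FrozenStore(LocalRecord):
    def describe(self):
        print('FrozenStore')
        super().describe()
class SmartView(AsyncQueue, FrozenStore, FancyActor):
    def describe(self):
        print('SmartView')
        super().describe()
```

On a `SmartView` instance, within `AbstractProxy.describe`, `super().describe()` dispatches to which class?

FrozenStore

L[SmartView] = SmartView + merge(L[AsyncQueue], L[FrozenStore], L[FancyActor], [AsyncQueue FrozenStore FancyActor])
  take AsyncQueue:  [AsyncQueue TinyEvent AbstractProxy TinyTask object] + [FrozenStore LocalRecord FancyActor TinyTask object] + [FancyActor TinyTask object] + [AsyncQueue FrozenStore FancyActor]
  take TinyEvent:  [TinyEvent AbstractProxy TinyTask object] + [FrozenStore LocalRecord FancyActor TinyTask object] + [FancyActor TinyTask object] + [FrozenStore FancyActor]
  take AbstractProxy:  [AbstractProxy TinyTask object] + [FrozenStore LocalRecord FancyActor TinyTask object] + [FancyActor TinyTask object] + [FrozenStore FancyActor]
  take FrozenStore:  [TinyTask object] + [FrozenStore LocalRecord FancyActor TinyTask object] + [FancyActor TinyTask object] + [FrozenStore FancyActor]
  take LocalRecord:  [TinyTask object] + [LocalRecord FancyActor TinyTask object] + [FancyActor TinyTask object] + [FancyActor]
  take FancyActor:  [TinyTask object] + [FancyActor TinyTask object] + [FancyActor TinyTask object] + [FancyActor]
  take TinyTask:  [TinyTask object] + [TinyTask object] + [TinyTask object]
  take object:  [object] + [object] + [object]
MRO: SmartView AsyncQueue TinyEvent AbstractProxy FrozenStore LocalRecord FancyActor TinyTask object
super() in AbstractProxy.describe on a SmartView instance goes to the class after AbstractProxy in SmartView's MRO: FrozenStore.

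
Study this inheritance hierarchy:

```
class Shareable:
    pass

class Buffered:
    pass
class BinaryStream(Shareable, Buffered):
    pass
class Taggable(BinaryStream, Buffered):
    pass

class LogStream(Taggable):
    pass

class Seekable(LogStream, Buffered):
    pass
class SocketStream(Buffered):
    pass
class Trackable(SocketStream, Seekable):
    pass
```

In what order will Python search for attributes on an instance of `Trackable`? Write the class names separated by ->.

Trackable -> SocketStream -> Seekable -> LogStream -> Taggable -> BinaryStream -> Shareable -> Buffered -> object

L[Trackable] = Trackable + merge(L[SocketStream], L[Seekable], [SocketStream Seekable])
  take SocketStream:  [SocketStream Buffered object] + [Seekable LogStream Taggable BinaryStream Shareable Buffered object] + [SocketStream Seekable]
  take Seekable:  [Buffered object] + [Seekable LogStream Taggable BinaryStream Shareable Buffered object] + [Seekable]
  take LogStream:  [Buffered object] + [LogStream Taggable BinaryStream Shareable Buffered object]
  take Taggable:  [Buffered object] + [Taggable BinaryStream Shareable Buffered object]
  take BinaryStream:  [Buffered object] + [BinaryStream Shareable Buffered object]
  take Shareable:  [Buffered object] + [Shareable Buffered object]
  take Buffered:  [Buffered object] + [Buffered object]
  take object:  [object] + [object]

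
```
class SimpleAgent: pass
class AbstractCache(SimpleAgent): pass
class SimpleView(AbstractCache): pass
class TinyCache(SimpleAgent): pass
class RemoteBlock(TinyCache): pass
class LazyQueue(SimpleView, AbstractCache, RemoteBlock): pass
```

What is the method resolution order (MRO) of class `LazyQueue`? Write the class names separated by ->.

L[LazyQueue] = LazyQueue + merge(L[SimpleView], L[AbstractCache], L[RemoteBlock], [SimpleView AbstractCache RemoteBlock])
  take SimpleView:  [SimpleView AbstractCache SimpleAgent object] + [AbstractCache SimpleAgent object] + [RemoteBlock TinyCache SimpleAgent object] + [SimpleView AbstractCache RemoteBlock]
  take AbstractCache:  [AbstractCache SimpleAgent object] + [AbstractCache SimpleAgent object] + [RemoteBlock TinyCache SimpleAgent object] + [AbstractCache RemoteBlock]
  take RemoteBlock:  [SimpleAgent object] + [SimpleAgent object] + [RemoteBlock TinyCache SimpleAgent object] + [RemoteBlock]
  take TinyCache:  [SimpleAgent object] + [SimpleAgent object] + [TinyCache SimpleAgent object]
  take SimpleAgent:  [SimpleAgent object] + [SimpleAgent object] + [SimpleAgent object]
  take object:  [object] + [object] + [object]

LazyQueue -> SimpleView -> AbstractCache -> RemoteBlock -> TinyCache -> SimpleAgent -> object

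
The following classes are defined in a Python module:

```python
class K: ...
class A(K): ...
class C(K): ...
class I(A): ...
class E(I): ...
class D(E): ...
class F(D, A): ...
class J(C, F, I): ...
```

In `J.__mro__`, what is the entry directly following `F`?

L[J] = J + merge(L[C], L[F], L[I], [C F I])
  take C:  [C K object] + [F D E I A K object] + [I A K object] + [C F I]
  take F:  [K object] + [F D E I A K object] + [I A K object] + [F I]
  take D:  [K object] + [D E I A K object] + [I A K object] + [I]
  take E:  [K object] + [E I A K object] + [I A K object] + [I]
  take I:  [K object] + [I A K object] + [I A K object] + [I]
  take A:  [K object] + [A K object] + [A K object]
  take K:  [K object] + [K object] + [K object]
  take object:  [object] + [object] + [object]
MRO: J C F D E I A K object
F is at position 2; next is D.

D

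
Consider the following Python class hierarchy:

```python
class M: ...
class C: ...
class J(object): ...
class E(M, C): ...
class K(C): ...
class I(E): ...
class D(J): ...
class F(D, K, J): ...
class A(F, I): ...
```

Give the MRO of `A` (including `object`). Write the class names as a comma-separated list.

A, F, D, K, J, I, E, M, C, object

L[A] = A + merge(L[F], L[I], [F I])
  take F:  [F D K J C object] + [I E M C object] + [F I]
  take D:  [D K J C object] + [I E M C object] + [I]
  take K:  [K J C object] + [I E M C object] + [I]
  take J:  [J C object] + [I E M C object] + [I]
  take I:  [C object] + [I E M C object] + [I]
  take E:  [C object] + [E M C object]
  take M:  [C object] + [M C object]
  take C:  [C object] + [C object]
  take object:  [object] + [object]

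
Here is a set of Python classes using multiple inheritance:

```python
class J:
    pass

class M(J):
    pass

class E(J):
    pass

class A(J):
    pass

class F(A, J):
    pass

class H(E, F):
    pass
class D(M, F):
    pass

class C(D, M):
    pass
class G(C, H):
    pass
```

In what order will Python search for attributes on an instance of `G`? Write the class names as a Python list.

L[G] = G + merge(L[C], L[H], [C H])
  take C:  [C D M F A J object] + [H E F A J object] + [C H]
  take D:  [D M F A J object] + [H E F A J object] + [H]
  take M:  [M F A J object] + [H E F A J object] + [H]
  take H:  [F A J object] + [H E F A J object] + [H]
  take E:  [F A J object] + [E F A J object]
  take F:  [F A J object] + [F A J object]
  take A:  [A J object] + [A J object]
  take J:  [J object] + [J object]
  take object:  [object] + [object]

[G, C, D, M, H, E, F, A, J, object]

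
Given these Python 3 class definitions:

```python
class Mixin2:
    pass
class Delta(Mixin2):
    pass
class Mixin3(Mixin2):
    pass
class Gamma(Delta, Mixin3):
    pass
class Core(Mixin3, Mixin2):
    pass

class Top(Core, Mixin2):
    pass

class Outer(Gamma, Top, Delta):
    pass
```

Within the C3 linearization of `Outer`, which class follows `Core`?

Mixin3

L[Outer] = Outer + merge(L[Gamma], L[Top], L[Delta], [Gamma Top Delta])
  take Gamma:  [Gamma Delta Mixin3 Mixin2 object] + [Top Core Mixin3 Mixin2 object] + [Delta Mixin2 object] + [Gamma Top Delta]
  take Top:  [Delta Mixin3 Mixin2 object] + [Top Core Mixin3 Mixin2 object] + [Delta Mixin2 object] + [Top Delta]
  take Delta:  [Delta Mixin3 Mixin2 object] + [Core Mixin3 Mixin2 object] + [Delta Mixin2 object] + [Delta]
  take Core:  [Mixin3 Mixin2 object] + [Core Mixin3 Mixin2 object] + [Mixin2 object]
  take Mixin3:  [Mixin3 Mixin2 object] + [Mixin3 Mixin2 object] + [Mixin2 object]
  take Mixin2:  [Mixin2 object] + [Mixin2 object] + [Mixin2 object]
  take object:  [object] + [object] + [object]
MRO: Outer Gamma Top Delta Core Mixin3 Mixin2 object
Core is at position 4; next is Mixin3.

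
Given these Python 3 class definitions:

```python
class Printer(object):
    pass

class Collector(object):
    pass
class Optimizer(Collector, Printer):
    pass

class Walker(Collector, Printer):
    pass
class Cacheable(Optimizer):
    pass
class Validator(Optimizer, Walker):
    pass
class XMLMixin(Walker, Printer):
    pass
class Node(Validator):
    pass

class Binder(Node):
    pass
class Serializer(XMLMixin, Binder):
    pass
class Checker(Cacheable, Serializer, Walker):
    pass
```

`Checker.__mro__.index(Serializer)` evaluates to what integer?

2

L[Checker] = Checker + merge(L[Cacheable], L[Serializer], L[Walker], [Cacheable Serializer Walker])
  take Cacheable:  [Cacheable Optimizer Collector Printer object] + [Serializer XMLMixin Binder Node Validator Optimizer Walker Collector Printer object] + [Walker Collector Printer object] + [Cacheable Serializer Walker]
  take Serializer:  [Optimizer Collector Printer object] + [Serializer XMLMixin Binder Node Validator Optimizer Walker Collector Printer object] + [Walker Collector Printer object] + [Serializer Walker]
  take XMLMixin:  [Optimizer Collector Printer object] + [XMLMixin Binder Node Validator Optimizer Walker Collector Printer object] + [Walker Collector Printer object] + [Walker]
  take Binder:  [Optimizer Collector Printer object] + [Binder Node Validator Optimizer Walker Collector Printer object] + [Walker Collector Printer object] + [Walker]
  take Node:  [Optimizer Collector Printer object] + [Node Validator Optimizer Walker Collector Printer object] + [Walker Collector Printer object] + [Walker]
  take Validator:  [Optimizer Collector Printer object] + [Validator Optimizer Walker Collector Printer object] + [Walker Collector Printer object] + [Walker]
  take Optimizer:  [Optimizer Collector Printer object] + [Optimizer Walker Collector Printer object] + [Walker Collector Printer object] + [Walker]
  take Walker:  [Collector Printer object] + [Walker Collector Printer object] + [Walker Collector Printer object] + [Walker]
  take Collector:  [Collector Printer object] + [Collector Printer object] + [Collector Printer object]
  take Printer:  [Printer object] + [Printer object] + [Printer object]
  take object:  [object] + [object] + [object]
MRO: Checker Cacheable Serializer XMLMixin Binder Node Validator Optimizer Walker Collector Printer object
Serializer sits at index 2.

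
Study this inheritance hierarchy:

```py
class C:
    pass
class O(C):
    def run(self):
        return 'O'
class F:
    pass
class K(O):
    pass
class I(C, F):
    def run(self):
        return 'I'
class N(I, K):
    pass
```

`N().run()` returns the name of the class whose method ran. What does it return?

L[N] = N + merge(L[I], L[K], [I K])
  take I:  [I C F object] + [K O C object] + [I K]
  take K:  [C F object] + [K O C object] + [K]
  take O:  [C F object] + [O C object]
  take C:  [C F object] + [C object]
  take F:  [F object] + [object]
  take object:  [object] + [object]
MRO: N I K O C F object
run is defined in: I, O. First along the MRO is I.

I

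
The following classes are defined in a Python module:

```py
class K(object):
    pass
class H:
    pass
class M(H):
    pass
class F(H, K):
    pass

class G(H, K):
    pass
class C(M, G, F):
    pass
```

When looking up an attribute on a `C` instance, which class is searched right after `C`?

L[C] = C + merge(L[M], L[G], L[F], [M G F])
  take M:  [M H object] + [G H K object] + [F H K object] + [M G F]
  take G:  [H object] + [G H K object] + [F H K object] + [G F]
  take F:  [H object] + [H K object] + [F H K object] + [F]
  take H:  [H object] + [H K object] + [H K object]
  take K:  [object] + [K object] + [K object]
  take object:  [object] + [object] + [object]
MRO: C M G F H K object
C is at position 0; next is M.

M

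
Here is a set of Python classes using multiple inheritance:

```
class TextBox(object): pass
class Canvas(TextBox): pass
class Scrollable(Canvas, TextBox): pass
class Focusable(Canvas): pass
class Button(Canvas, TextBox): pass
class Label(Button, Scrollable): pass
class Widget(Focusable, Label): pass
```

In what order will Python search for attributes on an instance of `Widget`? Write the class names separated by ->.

L[Widget] = Widget + merge(L[Focusable], L[Label], [Focusable Label])
  take Focusable:  [Focusable Canvas TextBox object] + [Label Button Scrollable Canvas TextBox object] + [Focusable Label]
  take Label:  [Canvas TextBox object] + [Label Button Scrollable Canvas TextBox object] + [Label]
  take Button:  [Canvas TextBox object] + [Button Scrollable Canvas TextBox object]
  take Scrollable:  [Canvas TextBox object] + [Scrollable Canvas TextBox object]
  take Canvas:  [Canvas TextBox object] + [Canvas TextBox object]
  take TextBox:  [TextBox object] + [TextBox object]
  take object:  [object] + [object]

Widget -> Focusable -> Label -> Button -> Scrollable -> Canvas -> TextBox -> object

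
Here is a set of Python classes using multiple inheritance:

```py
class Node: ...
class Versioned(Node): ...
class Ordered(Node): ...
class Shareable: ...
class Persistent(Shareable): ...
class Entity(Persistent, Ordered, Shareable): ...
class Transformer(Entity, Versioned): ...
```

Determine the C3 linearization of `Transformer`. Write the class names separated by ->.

Transformer -> Entity -> Persistent -> Ordered -> Shareable -> Versioned -> Node -> object

L[Transformer] = Transformer + merge(L[Entity], L[Versioned], [Entity Versioned])
  take Entity:  [Entity Persistent Ordered Shareable Node object] + [Versioned Node object] + [Entity Versioned]
  take Persistent:  [Persistent Ordered Shareable Node object] + [Versioned Node object] + [Versioned]
  take Ordered:  [Ordered Shareable Node object] + [Versioned Node object] + [Versioned]
  take Shareable:  [Shareable Node object] + [Versioned Node object] + [Versioned]
  take Versioned:  [Node object] + [Versioned Node object] + [Versioned]
  take Node:  [Node object] + [Node object]
  take object:  [object] + [object]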